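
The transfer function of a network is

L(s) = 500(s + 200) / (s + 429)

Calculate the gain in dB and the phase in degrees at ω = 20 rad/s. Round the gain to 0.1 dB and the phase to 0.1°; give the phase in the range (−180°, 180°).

47.4 dB, 3.0°

At s = jω = j20:
zero (s+200): 200 + j20 → |·| = √(200²+20²) = √40400 ≈ 201, ∠ = arctan(20/200) ≈ 5.71°
pole (s+429): 429 + j20 → |·| = √(429²+20²) = √184441 ≈ 429.47, ∠ = arctan(20/429) ≈ 2.67°
|L| = 500 · 201 / 429.47 ≈ 234.01
Gain = 20 log₁₀(234.01) ≈ 47.38 dB
∠L = 5.71° − 2.67° = 3.04°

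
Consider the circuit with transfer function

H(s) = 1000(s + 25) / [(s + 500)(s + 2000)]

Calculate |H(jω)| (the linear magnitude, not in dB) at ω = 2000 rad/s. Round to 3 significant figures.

0.343

At s = jω = j2000:
zero (s+25): 25 + j2000 → |·| = √(25²+2000²) = √4000625 ≈ 2000.2, ∠ = arctan(2000/25) ≈ 89.28°
pole (s+500): 500 + j2000 → |·| = √(500²+2000²) = √4250000 ≈ 2061.6, ∠ = arctan(2000/500) ≈ 75.96°
pole (s+2000): 2000 + j2000 → |·| = √(2000²+2000²) = √8000000 ≈ 2828.4, ∠ = arctan(2000/2000) ≈ 45.00°
|H| = 1000 · 2000.2 / 5.831e+06 ≈ 0.34303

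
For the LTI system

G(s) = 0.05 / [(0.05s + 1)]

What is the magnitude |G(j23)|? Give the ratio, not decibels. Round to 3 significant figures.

At ω = 23 rad/s:
pole (1 + j23·0.05) = 1 + j1.15 → |·| ≈ 1.524, ∠ ≈ 48.99°
|G| = 0.05 · 1 / (1.524) ≈ 0.032808

0.0328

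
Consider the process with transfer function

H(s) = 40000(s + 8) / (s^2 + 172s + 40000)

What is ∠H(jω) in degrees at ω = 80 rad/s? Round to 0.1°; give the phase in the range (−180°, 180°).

62.0°

At s = jω = j80:
zero (s+8): 8 + j80 → |·| = √(8²+80²) = √6464 ≈ 80.399, ∠ = arctan(80/8) ≈ 84.29°
quadratic: (j80)² + 172·j80 + 40000 = 33600 + j13760 → |·| ≈ 36308, ∠ ≈ 22.27°
∠H = 84.29° − 22.27° = 62.02°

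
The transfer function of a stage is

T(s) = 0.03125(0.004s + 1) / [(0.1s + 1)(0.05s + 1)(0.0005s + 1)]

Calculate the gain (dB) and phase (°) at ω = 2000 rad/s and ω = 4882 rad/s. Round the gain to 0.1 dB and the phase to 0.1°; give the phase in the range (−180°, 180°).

At ω = 2000 rad/s:
zero (1 + j2000·0.004) = 1 + j8 → |·| ≈ 8.0623, ∠ ≈ 82.87°
pole (1 + j2000·0.1) = 1 + j200 → |·| ≈ 200, ∠ ≈ 89.71°
pole (1 + j2000·0.05) = 1 + j100 → |·| ≈ 100, ∠ ≈ 89.43°
pole (1 + j2000·0.0005) = 1 + j1 → |·| ≈ 1.4142, ∠ ≈ 45.00°
|T| = 0.03125 · 8.0623 / (200 · 100 · 1.4142) ≈ 8.9078e-06
Gain = 20 log₁₀(8.9078e-06) ≈ -101.00 dB
∠T = (82.87°) − (89.71° + 89.43° + 45.00°) = -141.27°

At ω = 4882 rad/s:
zero (1 + j4882·0.004) = 1 + j19.528 → |·| ≈ 19.554, ∠ ≈ 87.07°
pole (1 + j4882·0.1) = 1 + j488.2 → |·| ≈ 488.2, ∠ ≈ 89.88°
pole (1 + j4882·0.05) = 1 + j244.1 → |·| ≈ 244.1, ∠ ≈ 89.77°
pole (1 + j4882·0.0005) = 1 + j2.441 → |·| ≈ 2.6379, ∠ ≈ 67.72°
|T| = 0.03125 · 19.554 / (488.2 · 244.1 · 2.6379) ≈ 1.9438e-06
Gain = 20 log₁₀(1.9438e-06) ≈ -114.23 dB
∠T = (87.07°) − (89.88° + 89.77° + 67.72°) = -160.30°

ω = 2000: -101.0 dB, -141.3°; ω = 4882: -114.2 dB, -160.3°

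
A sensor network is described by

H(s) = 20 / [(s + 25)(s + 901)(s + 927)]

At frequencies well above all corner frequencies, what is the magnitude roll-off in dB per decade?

Each pole contributes −20 dB/decade at high frequency; each zero contributes +20 dB/decade.
Net: 0 zero(s) − 3 pole(s) → -60 dB/decade.

-60 dB/decade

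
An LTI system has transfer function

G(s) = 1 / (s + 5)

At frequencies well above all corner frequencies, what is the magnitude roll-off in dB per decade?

Each pole contributes −20 dB/decade at high frequency; each zero contributes +20 dB/decade.
Net: 0 zero(s) − 1 pole(s) → -20 dB/decade.

-20 dB/decade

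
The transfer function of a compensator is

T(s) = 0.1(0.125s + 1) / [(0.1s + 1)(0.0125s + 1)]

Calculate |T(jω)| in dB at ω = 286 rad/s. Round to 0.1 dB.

At ω = 286 rad/s:
zero (1 + j286·0.125) = 1 + j35.75 → |·| ≈ 35.764, ∠ ≈ 88.40°
pole (1 + j286·0.1) = 1 + j28.6 → |·| ≈ 28.617, ∠ ≈ 88.00°
pole (1 + j286·0.0125) = 1 + j3.575 → |·| ≈ 3.7122, ∠ ≈ 74.37°
|T| = 0.1 · 35.764 / (28.617 · 3.7122) ≈ 0.033666
Gain = 20 log₁₀(0.033666) ≈ -29.46 dB

-29.5 dB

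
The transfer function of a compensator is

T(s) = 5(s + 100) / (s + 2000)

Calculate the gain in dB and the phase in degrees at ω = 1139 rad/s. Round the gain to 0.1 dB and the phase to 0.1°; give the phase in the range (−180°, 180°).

7.9 dB, 55.3°

At s = jω = j1139:
zero (s+100): 100 + j1139 → |·| = √(100²+1139²) = √1307321 ≈ 1143.4, ∠ = arctan(1139/100) ≈ 84.98°
pole (s+2000): 2000 + j1139 → |·| = √(2000²+1139²) = √5297321 ≈ 2301.6, ∠ = arctan(1139/2000) ≈ 29.66°
|T| = 5 · 1143.4 / 2301.6 ≈ 2.4839
Gain = 20 log₁₀(2.4839) ≈ 7.90 dB
∠T = 84.98° − 29.66° = 55.32°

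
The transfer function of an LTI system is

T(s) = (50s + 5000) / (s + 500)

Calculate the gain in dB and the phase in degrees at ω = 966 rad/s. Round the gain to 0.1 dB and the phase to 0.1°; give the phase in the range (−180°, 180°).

33.0 dB, 21.5°

Substitute s = j966:
Numerator: 50(j966) + 5000 = 5000 + j48300
Denominator: (j966) + 500 = 500 + j966
|N| = √(5000² + 48300²) ≈ 48558, ∠N ≈ 84.09°
|D| = √(500² + 966²) ≈ 1087.7, ∠D ≈ 62.63°
|T| = 48558 / 1087.7 ≈ 44.643
Gain = 20 log₁₀(44.643) ≈ 33.00 dB
∠T = 84.09° − 62.63° = 21.46°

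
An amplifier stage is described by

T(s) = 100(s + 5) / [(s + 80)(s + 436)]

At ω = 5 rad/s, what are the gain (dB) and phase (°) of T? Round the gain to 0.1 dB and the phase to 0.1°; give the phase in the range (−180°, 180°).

At s = jω = j5:
zero (s+5): 5 + j5 → |·| = √(5²+5²) = √50 ≈ 7.0711, ∠ = arctan(5/5) ≈ 45.00°
pole (s+80): 80 + j5 → |·| = √(80²+5²) = √6425 ≈ 80.156, ∠ = arctan(5/80) ≈ 3.58°
pole (s+436): 436 + j5 → |·| = √(436²+5²) = √190121 ≈ 436.03, ∠ = arctan(5/436) ≈ 0.66°
|T| = 100 · 7.0711 / 34950 ≈ 0.020232
Gain = 20 log₁₀(0.020232) ≈ -33.88 dB
∠T = 45.00° − 4.24° = 40.76°

-33.9 dB, 40.8°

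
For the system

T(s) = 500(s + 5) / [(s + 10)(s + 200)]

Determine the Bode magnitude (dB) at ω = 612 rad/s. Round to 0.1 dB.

-2.2 dB

At s = jω = j612:
zero (s+5): 5 + j612 → |·| = √(5²+612²) = √374569 ≈ 612.02, ∠ = arctan(612/5) ≈ 89.53°
pole (s+10): 10 + j612 → |·| = √(10²+612²) = √374644 ≈ 612.08, ∠ = arctan(612/10) ≈ 89.06°
pole (s+200): 200 + j612 → |·| = √(200²+612²) = √414544 ≈ 643.85, ∠ = arctan(612/200) ≈ 71.90°
|T| = 500 · 612.02 / 3.9409e+05 ≈ 0.7765
Gain = 20 log₁₀(0.7765) ≈ -2.20 dB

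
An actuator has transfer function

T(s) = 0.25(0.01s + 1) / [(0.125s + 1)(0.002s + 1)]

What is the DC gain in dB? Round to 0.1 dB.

T(0) = 0.25 · 1 / 1 = 0.25
20 log₁₀(0.25) ≈ -12.04 dB

-12.0 dB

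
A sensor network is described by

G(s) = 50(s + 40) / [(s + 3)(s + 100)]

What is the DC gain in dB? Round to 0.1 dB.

16.5 dB

G(0) = 50·40 / (3·100) ≈ 6.6667
20 log₁₀(6.6667) ≈ 16.48 dB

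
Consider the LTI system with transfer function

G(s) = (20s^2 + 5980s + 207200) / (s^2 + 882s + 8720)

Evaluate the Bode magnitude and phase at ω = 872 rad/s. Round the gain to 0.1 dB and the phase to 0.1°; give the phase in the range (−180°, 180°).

Substitute s = j872:
Numerator: 20(j872)^2 + 5980(j872) + 207200 = -15000480 + j5214560
Denominator: (j872)^2 + 882(j872) + 8720 = -751664 + j769104
|N| = √(15000480² + 5214560²) ≈ 1.5881e+07, ∠N ≈ 160.83°
|D| = √(751664² + 769104²) ≈ 1.0754e+06, ∠D ≈ 134.34°
|G| = 1.5881e+07 / 1.0754e+06 ≈ 14.768
Gain = 20 log₁₀(14.768) ≈ 23.39 dB
∠G = 160.83° − 134.34° = 26.49°

23.4 dB, 26.5°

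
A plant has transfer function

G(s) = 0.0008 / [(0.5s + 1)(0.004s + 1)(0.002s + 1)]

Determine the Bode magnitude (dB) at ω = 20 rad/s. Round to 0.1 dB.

At ω = 20 rad/s:
pole (1 + j20·0.5) = 1 + j10 → |·| ≈ 10.05, ∠ ≈ 84.29°
pole (1 + j20·0.004) = 1 + j0.08 → |·| ≈ 1.0032, ∠ ≈ 4.57°
pole (1 + j20·0.002) = 1 + j0.04 → |·| ≈ 1.0008, ∠ ≈ 2.29°
|G| = 0.0008 · 1 / (10.05 · 1.0032 · 1.0008) ≈ 7.9285e-05
Gain = 20 log₁₀(7.9285e-05) ≈ -82.02 dB

-82.0 dB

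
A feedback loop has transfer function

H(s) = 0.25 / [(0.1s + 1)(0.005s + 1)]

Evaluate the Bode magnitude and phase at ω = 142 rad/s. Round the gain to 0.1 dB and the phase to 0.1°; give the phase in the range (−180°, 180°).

-36.9 dB, -121.3°

At ω = 142 rad/s:
pole (1 + j142·0.1) = 1 + j14.2 → |·| ≈ 14.235, ∠ ≈ 85.97°
pole (1 + j142·0.005) = 1 + j0.71 → |·| ≈ 1.2264, ∠ ≈ 35.37°
|H| = 0.25 · 1 / (14.235 · 1.2264) ≈ 0.01432
Gain = 20 log₁₀(0.01432) ≈ -36.88 dB
∠H = (0°) − (85.97° + 35.37°) = -121.34°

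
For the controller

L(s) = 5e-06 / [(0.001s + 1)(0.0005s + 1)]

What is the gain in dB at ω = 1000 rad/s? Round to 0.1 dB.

-110.0 dB

At ω = 1000 rad/s:
pole (1 + j1000·0.001) = 1 + j1 → |·| ≈ 1.4142, ∠ ≈ 45.00°
pole (1 + j1000·0.0005) = 1 + j0.5 → |·| ≈ 1.118, ∠ ≈ 26.57°
|L| = 5e-06 · 1 / (1.4142 · 1.118) ≈ 3.1624e-06
Gain = 20 log₁₀(3.1624e-06) ≈ -110.00 dB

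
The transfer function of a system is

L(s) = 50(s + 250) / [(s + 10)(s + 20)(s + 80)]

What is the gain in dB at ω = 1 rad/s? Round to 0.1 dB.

-2.2 dB

At s = jω = j1:
zero (s+250): 250 + j1 → |·| = √(250²+1²) = √62501 ≈ 250, ∠ = arctan(1/250) ≈ 0.23°
pole (s+10): 10 + j1 → |·| = √(10²+1²) = √101 ≈ 10.05, ∠ = arctan(1/10) ≈ 5.71°
pole (s+20): 20 + j1 → |·| = √(20²+1²) = √401 ≈ 20.025, ∠ = arctan(1/20) ≈ 2.86°
pole (s+80): 80 + j1 → |·| = √(80²+1²) = √6401 ≈ 80.006, ∠ = arctan(1/80) ≈ 0.72°
|L| = 50 · 250 / 16101 ≈ 0.77635
Gain = 20 log₁₀(0.77635) ≈ -2.20 dB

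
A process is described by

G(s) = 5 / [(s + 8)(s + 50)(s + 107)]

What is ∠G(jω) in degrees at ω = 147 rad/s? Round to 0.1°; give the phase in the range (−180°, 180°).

At s = jω = j147:
pole (s+8): 8 + j147 → |·| = √(8²+147²) = √21673 ≈ 147.22, ∠ = arctan(147/8) ≈ 86.88°
pole (s+50): 50 + j147 → |·| = √(50²+147²) = √24109 ≈ 155.27, ∠ = arctan(147/50) ≈ 71.21°
pole (s+107): 107 + j147 → |·| = √(107²+147²) = √33058 ≈ 181.82, ∠ = arctan(147/107) ≈ 53.95°
∠G = 0.00° − 212.04° = -212.04° ≡ 147.96° (principal value)

148.0°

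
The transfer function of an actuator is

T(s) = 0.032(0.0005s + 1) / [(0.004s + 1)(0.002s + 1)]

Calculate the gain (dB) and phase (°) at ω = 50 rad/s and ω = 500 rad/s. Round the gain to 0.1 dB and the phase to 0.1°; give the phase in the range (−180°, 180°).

ω = 50: -30.1 dB, -15.6°; ω = 500: -39.6 dB, -94.4°

At ω = 50 rad/s:
zero (1 + j50·0.0005) = 1 + j0.025 → |·| ≈ 1.0003, ∠ ≈ 1.43°
pole (1 + j50·0.004) = 1 + j0.2 → |·| ≈ 1.0198, ∠ ≈ 11.31°
pole (1 + j50·0.002) = 1 + j0.1 → |·| ≈ 1.005, ∠ ≈ 5.71°
|T| = 0.032 · 1.0003 / (1.0198 · 1.005) ≈ 0.031232
Gain = 20 log₁₀(0.031232) ≈ -30.11 dB
∠T = (1.43°) − (11.31° + 5.71°) = -15.59°

At ω = 500 rad/s:
zero (1 + j500·0.0005) = 1 + j0.25 → |·| ≈ 1.0308, ∠ ≈ 14.04°
pole (1 + j500·0.004) = 1 + j2 → |·| ≈ 2.2361, ∠ ≈ 63.43°
pole (1 + j500·0.002) = 1 + j1 → |·| ≈ 1.4142, ∠ ≈ 45.00°
|T| = 0.032 · 1.0308 / (2.2361 · 1.4142) ≈ 0.010431
Gain = 20 log₁₀(0.010431) ≈ -39.63 dB
∠T = (14.04°) − (63.43° + 45.00°) = -94.39°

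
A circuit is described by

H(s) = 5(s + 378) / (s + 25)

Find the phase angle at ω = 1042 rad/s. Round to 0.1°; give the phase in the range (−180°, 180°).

At s = jω = j1042:
zero (s+378): 378 + j1042 → |·| = √(378²+1042²) = √1228648 ≈ 1108.4, ∠ = arctan(1042/378) ≈ 70.06°
pole (s+25): 25 + j1042 → |·| = √(25²+1042²) = √1086389 ≈ 1042.3, ∠ = arctan(1042/25) ≈ 88.63°
∠H = 70.06° − 88.63° = -18.57°

-18.6°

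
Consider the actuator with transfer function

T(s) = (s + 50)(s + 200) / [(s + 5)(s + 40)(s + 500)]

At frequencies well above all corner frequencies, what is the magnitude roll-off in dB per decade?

-20 dB/decade

Each pole contributes −20 dB/decade at high frequency; each zero contributes +20 dB/decade.
Net: 2 zero(s) − 3 pole(s) → -20 dB/decade.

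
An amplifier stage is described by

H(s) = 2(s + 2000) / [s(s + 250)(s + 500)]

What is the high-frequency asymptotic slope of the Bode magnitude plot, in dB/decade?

-40 dB/decade

Each pole contributes −20 dB/decade at high frequency; each zero contributes +20 dB/decade.
Net: 1 zero(s) − 3 pole(s) → -40 dB/decade.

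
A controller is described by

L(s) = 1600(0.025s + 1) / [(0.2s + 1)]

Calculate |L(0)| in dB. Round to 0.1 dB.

L(0) = 1600 · 1 / 1 = 1600
20 log₁₀(1600) ≈ 64.08 dB

64.1 dB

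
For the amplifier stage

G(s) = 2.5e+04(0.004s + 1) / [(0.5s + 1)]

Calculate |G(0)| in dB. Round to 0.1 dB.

G(0) = 2.5e+04 · 1 / 1 = 25000
20 log₁₀(25000) ≈ 87.96 dB

88.0 dB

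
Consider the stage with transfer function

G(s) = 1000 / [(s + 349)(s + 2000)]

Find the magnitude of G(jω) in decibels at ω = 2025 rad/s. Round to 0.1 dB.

-75.3 dB

At s = jω = j2025:
pole (s+349): 349 + j2025 → |·| = √(349²+2025²) = √4222426 ≈ 2054.9, ∠ = arctan(2025/349) ≈ 80.22°
pole (s+2000): 2000 + j2025 → |·| = √(2000²+2025²) = √8100625 ≈ 2846.2, ∠ = arctan(2025/2000) ≈ 45.36°
|G| = 1000 / 5.8487e+06 ≈ 0.00017098
Gain = 20 log₁₀(0.00017098) ≈ -75.34 dB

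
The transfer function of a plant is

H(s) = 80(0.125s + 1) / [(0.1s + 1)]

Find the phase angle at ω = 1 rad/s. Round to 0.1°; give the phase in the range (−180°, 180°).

At ω = 1 rad/s:
zero (1 + j1·0.125) = 1 + j0.125 → |·| ≈ 1.0078, ∠ ≈ 7.13°
pole (1 + j1·0.1) = 1 + j0.1 → |·| ≈ 1.005, ∠ ≈ 5.71°
∠H = (7.13°) − (5.71°) = 1.42°

1.4°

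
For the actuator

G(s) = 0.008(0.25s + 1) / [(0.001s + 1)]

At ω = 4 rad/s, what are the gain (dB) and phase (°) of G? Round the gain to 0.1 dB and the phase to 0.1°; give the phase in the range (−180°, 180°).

At ω = 4 rad/s:
zero (1 + j4·0.25) = 1 + j1 → |·| ≈ 1.4142, ∠ ≈ 45.00°
pole (1 + j4·0.001) = 1 + j0.004 → |·| ≈ 1, ∠ ≈ 0.23°
|G| = 0.008 · 1.4142 / (1) ≈ 0.011314
Gain = 20 log₁₀(0.011314) ≈ -38.93 dB
∠G = (45.00°) − (0.23°) = 44.77°

-38.9 dB, 44.8°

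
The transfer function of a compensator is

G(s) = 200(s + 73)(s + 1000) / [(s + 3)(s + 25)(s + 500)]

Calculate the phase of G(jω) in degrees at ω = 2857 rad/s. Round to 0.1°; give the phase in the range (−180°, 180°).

-100.3°

At s = jω = j2857:
zero (s+73): 73 + j2857 → |·| = √(73²+2857²) = √8167778 ≈ 2857.9, ∠ = arctan(2857/73) ≈ 88.54°
zero (s+1000): 1000 + j2857 → |·| = √(1000²+2857²) = √9162449 ≈ 3027, ∠ = arctan(2857/1000) ≈ 70.71°
pole (s+3): 3 + j2857 → |·| = √(3²+2857²) = √8162458 ≈ 2857, ∠ = arctan(2857/3) ≈ 89.94°
pole (s+25): 25 + j2857 → |·| = √(25²+2857²) = √8163074 ≈ 2857.1, ∠ = arctan(2857/25) ≈ 89.50°
pole (s+500): 500 + j2857 → |·| = √(500²+2857²) = √8412449 ≈ 2900.4, ∠ = arctan(2857/500) ≈ 80.07°
∠G = 159.25° − 259.51° = -100.26°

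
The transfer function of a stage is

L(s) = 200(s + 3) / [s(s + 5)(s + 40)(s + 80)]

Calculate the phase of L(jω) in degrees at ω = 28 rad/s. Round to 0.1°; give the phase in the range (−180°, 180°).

At s = jω = j28:
zero (s+3): 3 + j28 → |·| = √(3²+28²) = √793 ≈ 28.16, ∠ = arctan(28/3) ≈ 83.88°
pole (s+5): 5 + j28 → |·| = √(5²+28²) = √809 ≈ 28.443, ∠ = arctan(28/5) ≈ 79.88°
pole (s+40): 40 + j28 → |·| = √(40²+28²) = √2384 ≈ 48.826, ∠ = arctan(28/40) ≈ 34.99°
pole (s+80): 80 + j28 → |·| = √(80²+28²) = √7184 ≈ 84.758, ∠ = arctan(28/80) ≈ 19.29°
pole at origin: |s| = 28, ∠ = 90.00° (in denominator)
∠L = 83.88° − 224.16° = -140.28°

-140.3°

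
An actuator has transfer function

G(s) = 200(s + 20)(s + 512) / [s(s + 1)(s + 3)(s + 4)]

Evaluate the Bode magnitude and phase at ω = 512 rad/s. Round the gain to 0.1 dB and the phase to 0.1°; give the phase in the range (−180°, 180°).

At s = jω = j512:
zero (s+20): 20 + j512 → |·| = √(20²+512²) = √262544 ≈ 512.39, ∠ = arctan(512/20) ≈ 87.76°
zero (s+512): 512 + j512 → |·| = √(512²+512²) = √524288 ≈ 724.08, ∠ = arctan(512/512) ≈ 45.00°
pole (s+1): 1 + j512 → |·| = √(1²+512²) = √262145 ≈ 512, ∠ = arctan(512/1) ≈ 89.89°
pole (s+3): 3 + j512 → |·| = √(3²+512²) = √262153 ≈ 512.01, ∠ = arctan(512/3) ≈ 89.66°
pole (s+4): 4 + j512 → |·| = √(4²+512²) = √262160 ≈ 512.02, ∠ = arctan(512/4) ≈ 89.55°
pole at origin: |s| = 512, ∠ = 90.00° (in denominator)
|G| = 200 · 3.7101e+05 / 6.8724e+10 ≈ 0.0010797
Gain = 20 log₁₀(0.0010797) ≈ -59.33 dB
∠G = 132.76° − 359.10° = -226.34° ≡ 133.66° (principal value)

-59.3 dB, 133.7°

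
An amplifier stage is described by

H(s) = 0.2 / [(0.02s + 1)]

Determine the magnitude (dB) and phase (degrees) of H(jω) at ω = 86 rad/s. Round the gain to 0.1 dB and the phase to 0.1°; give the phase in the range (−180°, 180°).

At ω = 86 rad/s:
pole (1 + j86·0.02) = 1 + j1.72 → |·| ≈ 1.9896, ∠ ≈ 59.83°
|H| = 0.2 · 1 / (1.9896) ≈ 0.10052
Gain = 20 log₁₀(0.10052) ≈ -19.95 dB
∠H = (0°) − (59.83°) = -59.83°

-20.0 dB, -59.8°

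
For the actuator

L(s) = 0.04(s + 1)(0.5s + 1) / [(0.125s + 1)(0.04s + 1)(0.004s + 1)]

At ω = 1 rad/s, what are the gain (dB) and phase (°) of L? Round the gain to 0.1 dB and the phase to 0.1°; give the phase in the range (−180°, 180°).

-24.1 dB, 61.9°

At ω = 1 rad/s:
zero (1 + j1·1) = 1 + j1 → |·| ≈ 1.4142, ∠ ≈ 45.00°
zero (1 + j1·0.5) = 1 + j0.5 → |·| ≈ 1.118, ∠ ≈ 26.57°
pole (1 + j1·0.125) = 1 + j0.125 → |·| ≈ 1.0078, ∠ ≈ 7.13°
pole (1 + j1·0.04) = 1 + j0.04 → |·| ≈ 1.0008, ∠ ≈ 2.29°
pole (1 + j1·0.004) = 1 + j0.004 → |·| ≈ 1, ∠ ≈ 0.23°
|L| = 0.04 · 1.4142 · 1.118 / (1.0078 · 1.0008 · 1) ≈ 0.062703
Gain = 20 log₁₀(0.062703) ≈ -24.05 dB
∠L = (45.00° + 26.57°) − (7.13° + 2.29° + 0.23°) = 61.92°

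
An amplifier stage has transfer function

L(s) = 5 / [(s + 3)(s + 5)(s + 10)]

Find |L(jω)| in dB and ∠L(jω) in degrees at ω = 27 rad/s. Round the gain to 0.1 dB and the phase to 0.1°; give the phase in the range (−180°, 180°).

-72.7 dB, 127.2°

At s = jω = j27:
pole (s+3): 3 + j27 → |·| = √(3²+27²) = √738 ≈ 27.166, ∠ = arctan(27/3) ≈ 83.66°
pole (s+5): 5 + j27 → |·| = √(5²+27²) = √754 ≈ 27.459, ∠ = arctan(27/5) ≈ 79.51°
pole (s+10): 10 + j27 → |·| = √(10²+27²) = √829 ≈ 28.792, ∠ = arctan(27/10) ≈ 69.68°
|L| = 5 / 21477 ≈ 0.00023281
Gain = 20 log₁₀(0.00023281) ≈ -72.66 dB
∠L = 0.00° − 232.85° = -232.85° ≡ 127.15° (principal value)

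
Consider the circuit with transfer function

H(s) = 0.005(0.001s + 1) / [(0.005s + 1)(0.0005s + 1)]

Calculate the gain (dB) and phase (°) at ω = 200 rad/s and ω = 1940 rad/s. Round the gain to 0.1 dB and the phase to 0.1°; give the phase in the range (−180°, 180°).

ω = 200: -48.9 dB, -39.4°; ω = 1940: -61.9 dB, -65.5°

At ω = 200 rad/s:
zero (1 + j200·0.001) = 1 + j0.2 → |·| ≈ 1.0198, ∠ ≈ 11.31°
pole (1 + j200·0.005) = 1 + j1 → |·| ≈ 1.4142, ∠ ≈ 45.00°
pole (1 + j200·0.0005) = 1 + j0.1 → |·| ≈ 1.005, ∠ ≈ 5.71°
|H| = 0.005 · 1.0198 / (1.4142 · 1.005) ≈ 0.0035876
Gain = 20 log₁₀(0.0035876) ≈ -48.90 dB
∠H = (11.31°) − (45.00° + 5.71°) = -39.40°

At ω = 1940 rad/s:
zero (1 + j1940·0.001) = 1 + j1.94 → |·| ≈ 2.1826, ∠ ≈ 62.73°
pole (1 + j1940·0.005) = 1 + j9.7 → |·| ≈ 9.7514, ∠ ≈ 84.11°
pole (1 + j1940·0.0005) = 1 + j0.97 → |·| ≈ 1.3932, ∠ ≈ 44.13°
|H| = 0.005 · 2.1826 / (9.7514 · 1.3932) ≈ 0.00080327
Gain = 20 log₁₀(0.00080327) ≈ -61.90 dB
∠H = (62.73°) − (84.11° + 44.13°) = -65.51°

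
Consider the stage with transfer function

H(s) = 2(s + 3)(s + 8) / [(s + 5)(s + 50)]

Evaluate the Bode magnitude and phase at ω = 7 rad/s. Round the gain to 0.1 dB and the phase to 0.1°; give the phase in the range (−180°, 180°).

-8.6 dB, 45.6°

At s = jω = j7:
zero (s+3): 3 + j7 → |·| = √(3²+7²) = √58 ≈ 7.6158, ∠ = arctan(7/3) ≈ 66.80°
zero (s+8): 8 + j7 → |·| = √(8²+7²) = √113 ≈ 10.63, ∠ = arctan(7/8) ≈ 41.19°
pole (s+5): 5 + j7 → |·| = √(5²+7²) = √74 ≈ 8.6023, ∠ = arctan(7/5) ≈ 54.46°
pole (s+50): 50 + j7 → |·| = √(50²+7²) = √2549 ≈ 50.488, ∠ = arctan(7/50) ≈ 7.97°
|H| = 2 · 80.956 / 434.31 ≈ 0.3728
Gain = 20 log₁₀(0.3728) ≈ -8.57 dB
∠H = 107.99° − 62.43° = 45.56°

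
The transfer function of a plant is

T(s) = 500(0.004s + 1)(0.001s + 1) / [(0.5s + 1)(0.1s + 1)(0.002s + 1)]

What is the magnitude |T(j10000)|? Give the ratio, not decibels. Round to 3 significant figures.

At ω = 10000 rad/s:
zero (1 + j10000·0.004) = 1 + j40 → |·| ≈ 40.012, ∠ ≈ 88.57°
zero (1 + j10000·0.001) = 1 + j10 → |·| ≈ 10.05, ∠ ≈ 84.29°
pole (1 + j10000·0.5) = 1 + j5000 → |·| ≈ 5000, ∠ ≈ 89.99°
pole (1 + j10000·0.1) = 1 + j1000 → |·| ≈ 1000, ∠ ≈ 89.94°
pole (1 + j10000·0.002) = 1 + j20 → |·| ≈ 20.025, ∠ ≈ 87.14°
|T| = 500 · 40.012 · 10.05 / (5000 · 1000 · 20.025) ≈ 0.0020081

0.00201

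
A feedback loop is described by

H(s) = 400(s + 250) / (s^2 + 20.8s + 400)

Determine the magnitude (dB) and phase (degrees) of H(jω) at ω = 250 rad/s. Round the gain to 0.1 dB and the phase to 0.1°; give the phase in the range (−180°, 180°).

At s = jω = j250:
zero (s+250): 250 + j250 → |·| = √(250²+250²) = √125000 ≈ 353.55, ∠ = arctan(250/250) ≈ 45.00°
quadratic: (j250)² + 20.8·j250 + 400 = -62100 + j5200 → |·| ≈ 62317, ∠ ≈ 175.21°
|H| = 400 · 353.55 / 62317 ≈ 2.2694
Gain = 20 log₁₀(2.2694) ≈ 7.12 dB
∠H = 45.00° − 175.21° = -130.21°

7.1 dB, -130.2°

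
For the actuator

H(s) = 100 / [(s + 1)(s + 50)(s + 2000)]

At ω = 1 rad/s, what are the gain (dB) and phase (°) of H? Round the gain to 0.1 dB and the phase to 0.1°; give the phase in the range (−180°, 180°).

At s = jω = j1:
pole (s+1): 1 + j1 → |·| = √(1²+1²) = √2 ≈ 1.4142, ∠ = arctan(1/1) ≈ 45.00°
pole (s+50): 50 + j1 → |·| = √(50²+1²) = √2501 ≈ 50.01, ∠ = arctan(1/50) ≈ 1.15°
pole (s+2000): 2000 + j1 → |·| = √(2000²+1²) = √4000001 ≈ 2000, ∠ = arctan(1/2000) ≈ 0.03°
|H| = 100 / 1.4145e+05 ≈ 0.00070696
Gain = 20 log₁₀(0.00070696) ≈ -63.01 dB
∠H = 0.00° − 46.18° = -46.18°

-63.0 dB, -46.2°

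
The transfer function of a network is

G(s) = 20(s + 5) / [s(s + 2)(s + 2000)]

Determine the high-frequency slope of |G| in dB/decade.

-40 dB/decade

Each pole contributes −20 dB/decade at high frequency; each zero contributes +20 dB/decade.
Net: 1 zero(s) − 3 pole(s) → -40 dB/decade.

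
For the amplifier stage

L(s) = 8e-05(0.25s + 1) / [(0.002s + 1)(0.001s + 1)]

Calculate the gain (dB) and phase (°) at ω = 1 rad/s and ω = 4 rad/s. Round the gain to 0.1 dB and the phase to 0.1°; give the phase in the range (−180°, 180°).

ω = 1: -81.7 dB, 13.9°; ω = 4: -78.9 dB, 44.3°

At ω = 1 rad/s:
zero (1 + j1·0.25) = 1 + j0.25 → |·| ≈ 1.0308, ∠ ≈ 14.04°
pole (1 + j1·0.002) = 1 + j0.002 → |·| ≈ 1, ∠ ≈ 0.11°
pole (1 + j1·0.001) = 1 + j0.001 → |·| ≈ 1, ∠ ≈ 0.06°
|L| = 8e-05 · 1.0308 / (1 · 1) ≈ 8.2464e-05
Gain = 20 log₁₀(8.2464e-05) ≈ -81.67 dB
∠L = (14.04°) − (0.11° + 0.06°) = 13.87°

At ω = 4 rad/s:
zero (1 + j4·0.25) = 1 + j1 → |·| ≈ 1.4142, ∠ ≈ 45.00°
pole (1 + j4·0.002) = 1 + j0.008 → |·| ≈ 1, ∠ ≈ 0.46°
pole (1 + j4·0.001) = 1 + j0.004 → |·| ≈ 1, ∠ ≈ 0.23°
|L| = 8e-05 · 1.4142 / (1 · 1) ≈ 0.00011314
Gain = 20 log₁₀(0.00011314) ≈ -78.93 dB
∠L = (45.00°) − (0.46° + 0.23°) = 44.31°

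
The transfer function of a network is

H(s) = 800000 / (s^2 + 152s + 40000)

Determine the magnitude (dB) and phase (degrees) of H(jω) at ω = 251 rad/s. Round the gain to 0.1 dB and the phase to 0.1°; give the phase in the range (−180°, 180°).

At s = jω = j251:
quadratic: (j251)² + 152·j251 + 40000 = -23001 + j38152 → |·| ≈ 44549, ∠ ≈ 121.08°
|H| = 800000 / 44549 ≈ 17.958
Gain = 20 log₁₀(17.958) ≈ 25.09 dB
∠H = 0.00° − 121.08° = -121.08°

25.1 dB, -121.1°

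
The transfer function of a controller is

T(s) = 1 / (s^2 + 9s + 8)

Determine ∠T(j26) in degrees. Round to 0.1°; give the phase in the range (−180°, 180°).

-160.7°

Substitute s = j26:
Numerator: 1 = 1 + j0
Denominator: (j26)^2 + 9(j26) + 8 = -668 + j234
|N| = √(1² + 0²) ≈ 1, ∠N ≈ 0.00°
|D| = √(668² + 234²) ≈ 707.8, ∠D ≈ 160.69°
∠T = 0.00° − 160.69° = -160.69°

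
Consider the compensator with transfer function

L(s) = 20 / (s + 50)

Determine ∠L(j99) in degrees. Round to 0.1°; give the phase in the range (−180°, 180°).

At s = jω = j99:
pole (s+50): 50 + j99 → |·| = √(50²+99²) = √12301 ≈ 110.91, ∠ = arctan(99/50) ≈ 63.20°
∠L = 0.00° − 63.20° = -63.20°

-63.2°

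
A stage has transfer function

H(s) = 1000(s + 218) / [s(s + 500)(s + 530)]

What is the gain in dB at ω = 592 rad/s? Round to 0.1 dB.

-55.2 dB

At s = jω = j592:
zero (s+218): 218 + j592 → |·| = √(218²+592²) = √397988 ≈ 630.86, ∠ = arctan(592/218) ≈ 69.78°
pole (s+500): 500 + j592 → |·| = √(500²+592²) = √600464 ≈ 774.9, ∠ = arctan(592/500) ≈ 49.82°
pole (s+530): 530 + j592 → |·| = √(530²+592²) = √631364 ≈ 794.58, ∠ = arctan(592/530) ≈ 48.16°
pole at origin: |s| = 592, ∠ = 90.00° (in denominator)
|H| = 1000 · 630.86 / 3.6451e+08 ≈ 0.0017307
Gain = 20 log₁₀(0.0017307) ≈ -55.24 dB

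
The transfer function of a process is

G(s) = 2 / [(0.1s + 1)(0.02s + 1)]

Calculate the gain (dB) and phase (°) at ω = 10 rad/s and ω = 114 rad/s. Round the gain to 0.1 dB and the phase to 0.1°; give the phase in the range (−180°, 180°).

ω = 10: 2.8 dB, -56.3°; ω = 114: -23.1 dB, -151.3°

At ω = 10 rad/s:
pole (1 + j10·0.1) = 1 + j1 → |·| ≈ 1.4142, ∠ ≈ 45.00°
pole (1 + j10·0.02) = 1 + j0.2 → |·| ≈ 1.0198, ∠ ≈ 11.31°
|G| = 2 · 1 / (1.4142 · 1.0198) ≈ 1.3868
Gain = 20 log₁₀(1.3868) ≈ 2.84 dB
∠G = (0°) − (45.00° + 11.31°) = -56.31°

At ω = 114 rad/s:
pole (1 + j114·0.1) = 1 + j11.4 → |·| ≈ 11.444, ∠ ≈ 84.99°
pole (1 + j114·0.02) = 1 + j2.28 → |·| ≈ 2.4897, ∠ ≈ 66.32°
|G| = 2 · 1 / (11.444 · 2.4897) ≈ 0.070195
Gain = 20 log₁₀(0.070195) ≈ -23.07 dB
∠G = (0°) − (84.99° + 66.32°) = -151.31°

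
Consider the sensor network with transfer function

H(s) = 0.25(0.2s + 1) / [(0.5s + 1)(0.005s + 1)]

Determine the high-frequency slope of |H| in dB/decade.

-20 dB/decade

Each pole contributes −20 dB/decade at high frequency; each zero contributes +20 dB/decade.
Net: 1 zero(s) − 2 pole(s) → -20 dB/decade.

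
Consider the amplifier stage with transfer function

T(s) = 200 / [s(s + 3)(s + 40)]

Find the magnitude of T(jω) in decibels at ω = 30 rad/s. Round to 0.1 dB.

-47.1 dB

At s = jω = j30:
pole (s+3): 3 + j30 → |·| = √(3²+30²) = √909 ≈ 30.15, ∠ = arctan(30/3) ≈ 84.29°
pole (s+40): 40 + j30 → |·| = √(40²+30²) = √2500 ≈ 50, ∠ = arctan(30/40) ≈ 36.87°
pole at origin: |s| = 30, ∠ = 90.00° (in denominator)
|T| = 200 / 45225 ≈ 0.0044223
Gain = 20 log₁₀(0.0044223) ≈ -47.09 dB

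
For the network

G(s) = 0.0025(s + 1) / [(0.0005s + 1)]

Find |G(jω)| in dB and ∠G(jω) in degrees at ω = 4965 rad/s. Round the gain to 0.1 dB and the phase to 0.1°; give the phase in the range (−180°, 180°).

13.3 dB, 21.9°

At ω = 4965 rad/s:
zero (1 + j4965·1) = 1 + j4965 → |·| ≈ 4965, ∠ ≈ 89.99°
pole (1 + j4965·0.0005) = 1 + j2.4825 → |·| ≈ 2.6763, ∠ ≈ 68.06°
|G| = 0.0025 · 4965 / (2.6763) ≈ 4.6379
Gain = 20 log₁₀(4.6379) ≈ 13.33 dB
∠G = (89.99°) − (68.06°) = 21.93°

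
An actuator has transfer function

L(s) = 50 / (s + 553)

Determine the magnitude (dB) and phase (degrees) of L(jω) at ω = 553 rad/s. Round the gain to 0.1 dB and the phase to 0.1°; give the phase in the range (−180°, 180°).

-23.9 dB, -45.0°

At s = jω = j553:
pole (s+553): 553 + j553 → |·| = √(553²+553²) = √611618 ≈ 782.06, ∠ = arctan(553/553) ≈ 45.00°
|L| = 50 / 782.06 ≈ 0.063934
Gain = 20 log₁₀(0.063934) ≈ -23.89 dB
∠L = 0.00° − 45.00° = -45.00°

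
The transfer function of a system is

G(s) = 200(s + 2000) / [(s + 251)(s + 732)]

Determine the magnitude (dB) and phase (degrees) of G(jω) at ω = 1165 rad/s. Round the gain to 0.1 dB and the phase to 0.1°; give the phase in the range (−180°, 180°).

-11.0 dB, -105.5°

At s = jω = j1165:
zero (s+2000): 2000 + j1165 → |·| = √(2000²+1165²) = √5357225 ≈ 2314.6, ∠ = arctan(1165/2000) ≈ 30.22°
pole (s+251): 251 + j1165 → |·| = √(251²+1165²) = √1420226 ≈ 1191.7, ∠ = arctan(1165/251) ≈ 77.84°
pole (s+732): 732 + j1165 → |·| = √(732²+1165²) = √1893049 ≈ 1375.9, ∠ = arctan(1165/732) ≈ 57.86°
|G| = 200 · 2314.6 / 1.6397e+06 ≈ 0.28232
Gain = 20 log₁₀(0.28232) ≈ -10.99 dB
∠G = 30.22° − 135.70° = -105.48°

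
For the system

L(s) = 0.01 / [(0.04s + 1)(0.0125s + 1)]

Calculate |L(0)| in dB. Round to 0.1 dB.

-40.0 dB

L(0) = 0.01 · 1 / 1 = 0.01
20 log₁₀(0.01) ≈ -40.00 dB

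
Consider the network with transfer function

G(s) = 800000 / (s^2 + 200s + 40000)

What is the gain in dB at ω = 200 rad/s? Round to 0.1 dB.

26.0 dB

At s = jω = j200:
quadratic: (j200)² + 200·j200 + 40000 = 0 + j40000 → |·| ≈ 40000, ∠ ≈ 90.00°
|G| = 800000 / 40000 ≈ 20
Gain = 20 log₁₀(20) ≈ 26.02 dB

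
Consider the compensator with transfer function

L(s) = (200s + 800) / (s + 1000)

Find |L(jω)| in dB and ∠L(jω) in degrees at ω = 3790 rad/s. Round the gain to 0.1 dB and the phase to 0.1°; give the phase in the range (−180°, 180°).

Substitute s = j3790:
Numerator: 200(j3790) + 800 = 800 + j758000
Denominator: (j3790) + 1000 = 1000 + j3790
|N| = √(800² + 758000²) ≈ 7.58e+05, ∠N ≈ 89.94°
|D| = √(1000² + 3790²) ≈ 3919.7, ∠D ≈ 75.22°
|L| = 7.58e+05 / 3919.7 ≈ 193.38
Gain = 20 log₁₀(193.38) ≈ 45.73 dB
∠L = 89.94° − 75.22° = 14.72°

45.7 dB, 14.7°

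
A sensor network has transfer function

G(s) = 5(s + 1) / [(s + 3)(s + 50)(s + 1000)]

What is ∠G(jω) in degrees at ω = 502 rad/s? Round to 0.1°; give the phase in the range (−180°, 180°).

At s = jω = j502:
zero (s+1): 1 + j502 → |·| = √(1²+502²) = √252005 ≈ 502, ∠ = arctan(502/1) ≈ 89.89°
pole (s+3): 3 + j502 → |·| = √(3²+502²) = √252013 ≈ 502.01, ∠ = arctan(502/3) ≈ 89.66°
pole (s+50): 50 + j502 → |·| = √(50²+502²) = √254504 ≈ 504.48, ∠ = arctan(502/50) ≈ 84.31°
pole (s+1000): 1000 + j502 → |·| = √(1000²+502²) = √1252004 ≈ 1118.9, ∠ = arctan(502/1000) ≈ 26.66°
∠G = 89.89° − 200.63° = -110.74°

-110.7°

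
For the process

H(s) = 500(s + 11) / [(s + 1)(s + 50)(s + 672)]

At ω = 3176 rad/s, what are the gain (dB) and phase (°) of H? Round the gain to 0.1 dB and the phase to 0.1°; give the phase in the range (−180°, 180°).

-86.3 dB, -167.3°

At s = jω = j3176:
zero (s+11): 11 + j3176 → |·| = √(11²+3176²) = √10087097 ≈ 3176, ∠ = arctan(3176/11) ≈ 89.80°
pole (s+1): 1 + j3176 → |·| = √(1²+3176²) = √10086977 ≈ 3176, ∠ = arctan(3176/1) ≈ 89.98°
pole (s+50): 50 + j3176 → |·| = √(50²+3176²) = √10089476 ≈ 3176.4, ∠ = arctan(3176/50) ≈ 89.10°
pole (s+672): 672 + j3176 → |·| = √(672²+3176²) = √10538560 ≈ 3246.3, ∠ = arctan(3176/672) ≈ 78.05°
|H| = 500 · 3176 / 3.2749e+10 ≈ 4.849e-05
Gain = 20 log₁₀(4.849e-05) ≈ -86.29 dB
∠H = 89.80° − 257.13° = -167.33°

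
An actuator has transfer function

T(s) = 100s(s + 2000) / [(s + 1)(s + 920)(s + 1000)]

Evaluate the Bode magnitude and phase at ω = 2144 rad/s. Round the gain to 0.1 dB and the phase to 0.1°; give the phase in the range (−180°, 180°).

At s = jω = j2144:
zero (s+2000): 2000 + j2144 → |·| = √(2000²+2144²) = √8596736 ≈ 2932, ∠ = arctan(2144/2000) ≈ 46.99°
zero at origin: s = j2144 → |·| = 2144, ∠ = 90.00°
pole (s+1): 1 + j2144 → |·| = √(1²+2144²) = √4596737 ≈ 2144, ∠ = arctan(2144/1) ≈ 89.97°
pole (s+920): 920 + j2144 → |·| = √(920²+2144²) = √5443136 ≈ 2333.1, ∠ = arctan(2144/920) ≈ 66.78°
pole (s+1000): 1000 + j2144 → |·| = √(1000²+2144²) = √5596736 ≈ 2365.7, ∠ = arctan(2144/1000) ≈ 64.99°
|T| = 100 · 6.2862e+06 / 1.1834e+10 ≈ 0.05312
Gain = 20 log₁₀(0.05312) ≈ -25.49 dB
∠T = 136.99° − 221.74° = -84.75°

-25.5 dB, -84.8°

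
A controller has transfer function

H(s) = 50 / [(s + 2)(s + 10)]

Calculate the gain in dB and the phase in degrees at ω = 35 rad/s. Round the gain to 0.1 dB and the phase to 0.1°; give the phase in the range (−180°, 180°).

At s = jω = j35:
pole (s+2): 2 + j35 → |·| = √(2²+35²) = √1229 ≈ 35.057, ∠ = arctan(35/2) ≈ 86.73°
pole (s+10): 10 + j35 → |·| = √(10²+35²) = √1325 ≈ 36.401, ∠ = arctan(35/10) ≈ 74.05°
|H| = 50 / 1276.1 ≈ 0.039182
Gain = 20 log₁₀(0.039182) ≈ -28.14 dB
∠H = 0.00° − 160.78° = -160.78°

-28.1 dB, -160.8°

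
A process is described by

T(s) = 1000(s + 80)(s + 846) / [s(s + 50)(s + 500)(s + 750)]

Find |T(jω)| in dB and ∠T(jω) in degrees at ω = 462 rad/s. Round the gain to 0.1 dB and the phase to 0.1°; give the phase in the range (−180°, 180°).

At s = jω = j462:
zero (s+80): 80 + j462 → |·| = √(80²+462²) = √219844 ≈ 468.88, ∠ = arctan(462/80) ≈ 80.18°
zero (s+846): 846 + j462 → |·| = √(846²+462²) = √929160 ≈ 963.93, ∠ = arctan(462/846) ≈ 28.64°
pole (s+50): 50 + j462 → |·| = √(50²+462²) = √215944 ≈ 464.7, ∠ = arctan(462/50) ≈ 83.82°
pole (s+500): 500 + j462 → |·| = √(500²+462²) = √463444 ≈ 680.77, ∠ = arctan(462/500) ≈ 42.74°
pole (s+750): 750 + j462 → |·| = √(750²+462²) = √775944 ≈ 880.88, ∠ = arctan(462/750) ≈ 31.63°
pole at origin: |s| = 462, ∠ = 90.00° (in denominator)
|T| = 1000 · 4.5197e+05 / 1.2875e+11 ≈ 0.0035104
Gain = 20 log₁₀(0.0035104) ≈ -49.09 dB
∠T = 108.82° − 248.19° = -139.37°

-49.1 dB, -139.4°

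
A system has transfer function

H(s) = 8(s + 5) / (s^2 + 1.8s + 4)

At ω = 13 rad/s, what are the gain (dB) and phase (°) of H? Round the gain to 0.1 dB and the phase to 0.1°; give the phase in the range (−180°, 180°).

-3.5 dB, -103.0°

At s = jω = j13:
zero (s+5): 5 + j13 → |·| = √(5²+13²) = √194 ≈ 13.928, ∠ = arctan(13/5) ≈ 68.96°
quadratic: (j13)² + 1.8·j13 + 4 = -165 + j23.4 → |·| ≈ 166.65, ∠ ≈ 171.93°
|H| = 8 · 13.928 / 166.65 ≈ 0.66861
Gain = 20 log₁₀(0.66861) ≈ -3.50 dB
∠H = 68.96° − 171.93° = -102.97°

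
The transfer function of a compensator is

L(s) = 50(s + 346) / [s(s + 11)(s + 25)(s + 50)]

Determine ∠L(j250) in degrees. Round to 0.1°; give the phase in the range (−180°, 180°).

55.4°

At s = jω = j250:
zero (s+346): 346 + j250 → |·| = √(346²+250²) = √182216 ≈ 426.87, ∠ = arctan(250/346) ≈ 35.85°
pole (s+11): 11 + j250 → |·| = √(11²+250²) = √62621 ≈ 250.24, ∠ = arctan(250/11) ≈ 87.48°
pole (s+25): 25 + j250 → |·| = √(25²+250²) = √63125 ≈ 251.25, ∠ = arctan(250/25) ≈ 84.29°
pole (s+50): 50 + j250 → |·| = √(50²+250²) = √65000 ≈ 254.95, ∠ = arctan(250/50) ≈ 78.69°
pole at origin: |s| = 250, ∠ = 90.00° (in denominator)
∠L = 35.85° − 340.46° = -304.61° ≡ 55.39° (principal value)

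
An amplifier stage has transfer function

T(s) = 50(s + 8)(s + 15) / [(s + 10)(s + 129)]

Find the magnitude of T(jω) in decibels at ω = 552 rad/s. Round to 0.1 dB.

33.8 dB

At s = jω = j552:
zero (s+8): 8 + j552 → |·| = √(8²+552²) = √304768 ≈ 552.06, ∠ = arctan(552/8) ≈ 89.17°
zero (s+15): 15 + j552 → |·| = √(15²+552²) = √304929 ≈ 552.2, ∠ = arctan(552/15) ≈ 88.44°
pole (s+10): 10 + j552 → |·| = √(10²+552²) = √304804 ≈ 552.09, ∠ = arctan(552/10) ≈ 88.96°
pole (s+129): 129 + j552 → |·| = √(129²+552²) = √321345 ≈ 566.87, ∠ = arctan(552/129) ≈ 76.85°
|T| = 50 · 3.0485e+05 / 3.1296e+05 ≈ 48.704
Gain = 20 log₁₀(48.704) ≈ 33.75 dB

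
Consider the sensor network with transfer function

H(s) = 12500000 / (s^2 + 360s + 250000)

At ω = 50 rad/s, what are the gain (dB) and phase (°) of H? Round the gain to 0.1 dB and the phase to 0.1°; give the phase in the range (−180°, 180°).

34.0 dB, -4.2°

At s = jω = j50:
quadratic: (j50)² + 360·j50 + 250000 = 247500 + j18000 → |·| ≈ 2.4815e+05, ∠ ≈ 4.16°
|H| = 12500000 / 2.4815e+05 ≈ 50.373
Gain = 20 log₁₀(50.373) ≈ 34.04 dB
∠H = 0.00° − 4.16° = -4.16°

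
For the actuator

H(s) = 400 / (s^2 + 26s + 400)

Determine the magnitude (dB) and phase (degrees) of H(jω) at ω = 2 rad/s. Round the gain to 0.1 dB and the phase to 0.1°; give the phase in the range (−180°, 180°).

At s = jω = j2:
quadratic: (j2)² + 26·j2 + 400 = 396 + j52 → |·| ≈ 399.4, ∠ ≈ 7.48°
|H| = 400 / 399.4 ≈ 1.0015
Gain = 20 log₁₀(1.0015) ≈ 0.01 dB
∠H = 0.00° − 7.48° = -7.48°

0.0 dB, -7.5°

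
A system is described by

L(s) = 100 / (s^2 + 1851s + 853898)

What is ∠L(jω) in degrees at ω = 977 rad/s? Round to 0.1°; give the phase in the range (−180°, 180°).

Substitute s = j977:
Numerator: 100 = 100 + j0
Denominator: (j977)^2 + 1851(j977) + 853898 = -100631 + j1808427
|N| = √(100² + 0²) ≈ 100, ∠N ≈ 0.00°
|D| = √(100631² + 1808427²) ≈ 1.8112e+06, ∠D ≈ 93.18°
∠L = 0.00° − 93.18° = -93.18°

-93.2°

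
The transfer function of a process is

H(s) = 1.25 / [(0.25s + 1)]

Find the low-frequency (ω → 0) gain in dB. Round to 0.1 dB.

1.9 dB

H(0) = 1.25 · 1 / 1 = 1.25
20 log₁₀(1.25) ≈ 1.94 dB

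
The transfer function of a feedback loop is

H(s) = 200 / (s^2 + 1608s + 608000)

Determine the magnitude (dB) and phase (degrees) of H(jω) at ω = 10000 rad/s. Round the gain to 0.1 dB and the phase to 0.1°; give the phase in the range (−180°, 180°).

-114.0 dB, -170.8°

Substitute s = j10000:
Numerator: 200 = 200 + j0
Denominator: (j10000)^2 + 1608(j10000) + 608000 = -99392000 + j16080000
|N| = √(200² + 0²) ≈ 200, ∠N ≈ 0.00°
|D| = √(99392000² + 16080000²) ≈ 1.0068e+08, ∠D ≈ 170.81°
|H| = 200 / 1.0068e+08 ≈ 1.9865e-06
Gain = 20 log₁₀(1.9865e-06) ≈ -114.04 dB
∠H = 0.00° − 170.81° = -170.81°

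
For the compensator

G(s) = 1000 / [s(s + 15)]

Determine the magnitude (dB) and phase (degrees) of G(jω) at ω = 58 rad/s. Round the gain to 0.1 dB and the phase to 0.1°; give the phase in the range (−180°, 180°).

At s = jω = j58:
pole (s+15): 15 + j58 → |·| = √(15²+58²) = √3589 ≈ 59.908, ∠ = arctan(58/15) ≈ 75.50°
pole at origin: |s| = 58, ∠ = 90.00° (in denominator)
|G| = 1000 / 3474.7 ≈ 0.28779
Gain = 20 log₁₀(0.28779) ≈ -10.82 dB
∠G = 0.00° − 165.50° = -165.50°

-10.8 dB, -165.5°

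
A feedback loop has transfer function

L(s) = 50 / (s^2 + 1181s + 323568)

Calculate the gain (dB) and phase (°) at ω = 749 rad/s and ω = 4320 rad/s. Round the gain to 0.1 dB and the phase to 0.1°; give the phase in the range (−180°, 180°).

Substitute s = j749:
Numerator: 50 = 50 + j0
Denominator: (j749)^2 + 1181(j749) + 323568 = -237433 + j884569
|N| = √(50² + 0²) ≈ 50, ∠N ≈ 0.00°
|D| = √(237433² + 884569²) ≈ 9.1588e+05, ∠D ≈ 105.02°
|L| = 50 / 9.1588e+05 ≈ 5.4592e-05
Gain = 20 log₁₀(5.4592e-05) ≈ -85.26 dB
∠L = 0.00° − 105.02° = -105.02°

Substitute s = j4320:
Numerator: 50 = 50 + j0
Denominator: (j4320)^2 + 1181(j4320) + 323568 = -18338832 + j5101920
|N| = √(50² + 0²) ≈ 50, ∠N ≈ 0.00°
|D| = √(18338832² + 5101920²) ≈ 1.9035e+07, ∠D ≈ 164.45°
|L| = 50 / 1.9035e+07 ≈ 2.6267e-06
Gain = 20 log₁₀(2.6267e-06) ≈ -111.61 dB
∠L = 0.00° − 164.45° = -164.45°

ω = 749: -85.3 dB, -105.0°; ω = 4320: -111.6 dB, -164.5°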